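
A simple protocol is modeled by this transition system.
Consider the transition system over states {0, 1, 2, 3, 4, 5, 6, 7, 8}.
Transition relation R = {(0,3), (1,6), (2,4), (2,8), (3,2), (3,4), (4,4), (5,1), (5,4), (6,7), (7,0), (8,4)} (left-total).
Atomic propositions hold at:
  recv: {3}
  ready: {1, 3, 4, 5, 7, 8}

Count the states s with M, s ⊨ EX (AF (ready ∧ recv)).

5

Sat(ready ∧ recv) = {3}
AF (ready ∧ recv): least fixpoint, start Z0 = {3}, add states with every successor in Z. Z1 = {0, 3}; Z2 = {0, 3, 7}; Z3 = {0, 3, 6, 7}; Z4 = {0, 1, 3, 6, 7}; fixed.
Sat(AF (ready ∧ recv)) = {0, 1, 3, 6, 7}
Sat(EX (AF (ready ∧ recv))) = {s : some successor in {0, 1, 3, 6, 7}} = {0, 1, 5, 6, 7}
|Sat(EX (AF (ready ∧ recv)))| = |{0, 1, 5, 6, 7}| = 5.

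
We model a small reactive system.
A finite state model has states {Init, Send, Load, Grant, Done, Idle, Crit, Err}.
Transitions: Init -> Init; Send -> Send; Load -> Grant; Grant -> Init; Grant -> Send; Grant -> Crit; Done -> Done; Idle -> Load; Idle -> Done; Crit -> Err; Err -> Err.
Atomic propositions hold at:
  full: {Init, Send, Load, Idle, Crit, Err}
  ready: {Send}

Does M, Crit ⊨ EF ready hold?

EF ready: least fixpoint, start Z0 = {Send}, add states with some successor in Z. Z1 = {Send, Grant}; Z2 = {Send, Load, Grant}; Z3 = {Send, Load, Grant, Idle}; fixed.
Sat(EF ready) = {Send, Load, Grant, Idle}
Crit ∉ Sat(EF ready) = {Send, Load, Grant, Idle}, so the formula does not hold at Crit.

No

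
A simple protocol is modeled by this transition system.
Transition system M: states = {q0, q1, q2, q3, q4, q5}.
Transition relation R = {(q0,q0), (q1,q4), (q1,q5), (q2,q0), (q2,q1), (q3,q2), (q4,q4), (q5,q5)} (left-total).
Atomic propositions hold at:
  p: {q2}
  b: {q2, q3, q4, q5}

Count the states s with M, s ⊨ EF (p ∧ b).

2

Sat(p ∧ b) = {q2}
EF (p ∧ b): least fixpoint, start Z0 = {q2}, add states with some successor in Z. Z1 = {q2, q3}; fixed.
Sat(EF (p ∧ b)) = {q2, q3}
|Sat(EF (p ∧ b))| = |{q2, q3}| = 2.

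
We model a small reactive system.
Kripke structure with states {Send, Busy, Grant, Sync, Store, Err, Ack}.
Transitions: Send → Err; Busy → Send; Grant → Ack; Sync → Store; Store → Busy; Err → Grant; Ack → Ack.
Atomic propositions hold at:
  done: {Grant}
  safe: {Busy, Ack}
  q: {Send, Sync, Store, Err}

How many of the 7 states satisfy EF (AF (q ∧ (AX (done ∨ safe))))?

Sat(done ∨ safe) = {Busy, Grant, Ack}
Sat(AX (done ∨ safe)) = {s : every successor in {Busy, Grant, Ack}} = {Grant, Store, Err, Ack}
Sat(q ∧ (AX (done ∨ safe))) = {Store, Err}
AF (q ∧ (AX (done ∨ safe))): least fixpoint, start Z0 = {Store, Err}, add states with every successor in Z. Z1 = {Send, Sync, Store, Err}; Z2 = {Send, Busy, Sync, Store, Err}; fixed.
Sat(AF (q ∧ (AX (done ∨ safe)))) = {Send, Busy, Sync, Store, Err}
EF (AF (q ∧ (AX (done ∨ safe)))): least fixpoint, start Z0 = {Send, Busy, Sync, Store, Err}, add states with some successor in Z. Already a fixed point.
Sat(EF (AF (q ∧ (AX (done ∨ safe))))) = {Send, Busy, Sync, Store, Err}
|Sat(EF (AF (q ∧ (AX (done ∨ safe)))))| = |{Send, Busy, Sync, Store, Err}| = 5.

5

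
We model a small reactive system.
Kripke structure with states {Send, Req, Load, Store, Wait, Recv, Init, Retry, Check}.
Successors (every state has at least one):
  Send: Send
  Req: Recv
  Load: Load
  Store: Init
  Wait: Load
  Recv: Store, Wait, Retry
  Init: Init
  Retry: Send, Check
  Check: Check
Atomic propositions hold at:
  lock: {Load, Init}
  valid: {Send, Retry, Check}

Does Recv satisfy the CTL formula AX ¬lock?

Sat(¬lock) = {Send, Req, Store, Wait, Recv, Retry, Check}
Sat(AX ¬lock) = {s : every successor in {Send, Req, Store, Wait, Recv, Retry, Check}} = {Send, Req, Recv, Retry, Check}
Recv ∈ Sat(AX ¬lock) = {Send, Req, Recv, Retry, Check}, so the formula holds at Recv.

Yes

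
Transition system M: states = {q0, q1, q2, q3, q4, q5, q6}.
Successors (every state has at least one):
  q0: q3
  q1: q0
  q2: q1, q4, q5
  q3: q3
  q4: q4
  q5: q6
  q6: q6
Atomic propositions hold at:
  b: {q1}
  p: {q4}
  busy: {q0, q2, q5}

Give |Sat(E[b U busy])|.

4

E[b U busy]: least fixpoint, start Z0 = Sat(busy) = {q0, q2, q5}, add states in Sat(b) with some successor in Z. Z1 = {q0, q1, q2, q5}; fixed.
Sat(E[b U busy]) = {q0, q1, q2, q5}
|Sat(E[b U busy])| = |{q0, q1, q2, q5}| = 4.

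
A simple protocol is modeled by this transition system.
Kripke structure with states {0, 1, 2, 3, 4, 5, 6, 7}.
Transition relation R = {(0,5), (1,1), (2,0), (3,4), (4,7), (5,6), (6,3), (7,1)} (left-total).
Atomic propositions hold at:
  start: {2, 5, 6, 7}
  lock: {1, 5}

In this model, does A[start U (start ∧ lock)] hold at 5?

Yes

Sat(start ∧ lock) = {5}
A[start U (start ∧ lock)]: least fixpoint, start Z0 = Sat((start ∧ lock)) = {5}, add states in Sat(start) with every successor in Z. Already a fixed point.
Sat(A[start U (start ∧ lock)]) = {5}
5 ∈ Sat(A[start U (start ∧ lock)]) = {5}, so the formula holds at 5.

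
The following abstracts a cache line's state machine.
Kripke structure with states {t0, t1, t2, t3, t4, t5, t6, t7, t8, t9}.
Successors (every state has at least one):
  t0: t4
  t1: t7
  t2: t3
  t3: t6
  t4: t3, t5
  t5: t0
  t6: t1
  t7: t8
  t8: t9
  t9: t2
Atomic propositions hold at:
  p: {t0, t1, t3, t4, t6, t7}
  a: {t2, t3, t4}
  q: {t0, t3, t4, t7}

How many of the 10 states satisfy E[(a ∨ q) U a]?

Sat(a ∨ q) = {t0, t2, t3, t4, t7}
E[(a ∨ q) U a]: least fixpoint, start Z0 = Sat(a) = {t2, t3, t4}, add states in Sat(a ∨ q) with some successor in Z. Z1 = {t0, t2, t3, t4}; fixed.
Sat(E[(a ∨ q) U a]) = {t0, t2, t3, t4}
|Sat(E[(a ∨ q) U a])| = |{t0, t2, t3, t4}| = 4.

4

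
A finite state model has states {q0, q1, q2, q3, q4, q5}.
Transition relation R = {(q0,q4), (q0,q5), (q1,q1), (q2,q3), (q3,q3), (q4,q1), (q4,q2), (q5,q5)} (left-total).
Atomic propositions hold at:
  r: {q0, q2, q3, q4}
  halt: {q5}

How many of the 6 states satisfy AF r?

AF r: least fixpoint, start Z0 = {q0, q2, q3, q4}, add states with every successor in Z. Already a fixed point.
Sat(AF r) = {q0, q2, q3, q4}
|Sat(AF r)| = |{q0, q2, q3, q4}| = 4.

4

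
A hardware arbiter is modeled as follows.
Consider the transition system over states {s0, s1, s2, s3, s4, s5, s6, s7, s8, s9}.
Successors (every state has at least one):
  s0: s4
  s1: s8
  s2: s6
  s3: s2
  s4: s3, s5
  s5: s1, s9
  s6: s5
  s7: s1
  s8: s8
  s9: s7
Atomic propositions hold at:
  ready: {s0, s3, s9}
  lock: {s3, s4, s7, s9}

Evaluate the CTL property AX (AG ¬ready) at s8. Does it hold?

Yes

Sat(¬ready) = {s1, s2, s4, s5, s6, s7, s8}
AG ¬ready: greatest fixpoint, start Z0 = {s1, s2, s4, s5, s6, s7, s8}, keep only states in Sat with every successor in Z. Z1 = {s1, s2, s6, s7, s8}; Z2 = {s1, s2, s7, s8}; Z3 = {s1, s7, s8}; fixed.
Sat(AG ¬ready) = {s1, s7, s8}
Sat(AX (AG ¬ready)) = {s : every successor in {s1, s7, s8}} = {s1, s7, s8, s9}
s8 ∈ Sat(AX (AG ¬ready)) = {s1, s7, s8, s9}, so the formula holds at s8.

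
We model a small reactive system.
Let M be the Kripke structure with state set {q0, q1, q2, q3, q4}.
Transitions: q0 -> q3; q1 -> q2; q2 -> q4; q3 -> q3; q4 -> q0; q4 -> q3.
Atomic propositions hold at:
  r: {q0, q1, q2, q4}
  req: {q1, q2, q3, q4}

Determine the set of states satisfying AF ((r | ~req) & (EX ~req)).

{q1, q2, q4}

Sat(~req) = {q0}
Sat(r | ~req) = {q0, q1, q2, q4}
Sat(EX ~req) = {s : some successor in {q0}} = {q4}
Sat((r | ~req) & (EX ~req)) = {q4}
AF ((r | ~req) & (EX ~req)): least fixpoint, start Z0 = {q4}, add states with every successor in Z. Z1 = {q2, q4}; Z2 = {q1, q2, q4}; fixed.
Sat(AF ((r | ~req) & (EX ~req))) = {q1, q2, q4}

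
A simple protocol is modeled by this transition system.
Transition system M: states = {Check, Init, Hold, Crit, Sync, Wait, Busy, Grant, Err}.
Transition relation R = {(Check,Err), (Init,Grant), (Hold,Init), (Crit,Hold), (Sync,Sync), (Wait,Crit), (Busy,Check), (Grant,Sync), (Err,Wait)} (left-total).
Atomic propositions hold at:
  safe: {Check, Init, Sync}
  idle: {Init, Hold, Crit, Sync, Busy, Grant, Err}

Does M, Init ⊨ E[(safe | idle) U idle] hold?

Sat(safe | idle) = {Check, Init, Hold, Crit, Sync, Busy, Grant, Err}
E[(safe | idle) U idle]: least fixpoint, start Z0 = Sat(idle) = {Init, Hold, Crit, Sync, Busy, Grant, Err}, add states in Sat(safe | idle) with some successor in Z. Z1 = {Check, Init, Hold, Crit, Sync, Busy, Grant, Err}; fixed.
Sat(E[(safe | idle) U idle]) = {Check, Init, Hold, Crit, Sync, Busy, Grant, Err}
Init ∈ Sat(E[(safe | idle) U idle]) = {Check, Init, Hold, Crit, Sync, Busy, Grant, Err}, so the formula holds at Init.

Yes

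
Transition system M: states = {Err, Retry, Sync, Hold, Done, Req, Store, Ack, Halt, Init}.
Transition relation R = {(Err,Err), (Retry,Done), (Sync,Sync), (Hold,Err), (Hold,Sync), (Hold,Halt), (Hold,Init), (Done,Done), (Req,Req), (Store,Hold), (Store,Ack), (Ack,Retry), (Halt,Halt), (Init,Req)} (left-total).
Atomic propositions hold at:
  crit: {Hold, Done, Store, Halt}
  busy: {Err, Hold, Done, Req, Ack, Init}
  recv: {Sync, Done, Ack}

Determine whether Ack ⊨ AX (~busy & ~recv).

Sat(~busy) = {Retry, Sync, Store, Halt}
Sat(~recv) = {Err, Retry, Hold, Req, Store, Halt, Init}
Sat(~busy & ~recv) = {Retry, Store, Halt}
Sat(AX (~busy & ~recv)) = {s : every successor in {Retry, Store, Halt}} = {Ack, Halt}
Ack ∈ Sat(AX (~busy & ~recv)) = {Ack, Halt}, so the formula holds at Ack.

Yes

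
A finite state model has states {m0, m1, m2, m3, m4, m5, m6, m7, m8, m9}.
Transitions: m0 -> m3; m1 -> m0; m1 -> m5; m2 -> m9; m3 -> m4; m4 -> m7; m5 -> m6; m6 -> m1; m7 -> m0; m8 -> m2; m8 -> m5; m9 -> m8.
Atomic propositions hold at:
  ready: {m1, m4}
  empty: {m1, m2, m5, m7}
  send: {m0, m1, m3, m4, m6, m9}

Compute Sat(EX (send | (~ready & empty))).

Sat(~ready) = {m0, m2, m3, m5, m6, m7, m8, m9}
Sat(~ready & empty) = {m2, m5, m7}
Sat(send | (~ready & empty)) = {m0, m1, m2, m3, m4, m5, m6, m7, m9}
Sat(EX (send | (~ready & empty))) = {s : some successor in {m0, m1, m2, m3, m4, m5, m6, m7, m9}} = {m0, m1, m2, m3, m4, m5, m6, m7, m8}

{m0, m1, m2, m3, m4, m5, m6, m7, m8}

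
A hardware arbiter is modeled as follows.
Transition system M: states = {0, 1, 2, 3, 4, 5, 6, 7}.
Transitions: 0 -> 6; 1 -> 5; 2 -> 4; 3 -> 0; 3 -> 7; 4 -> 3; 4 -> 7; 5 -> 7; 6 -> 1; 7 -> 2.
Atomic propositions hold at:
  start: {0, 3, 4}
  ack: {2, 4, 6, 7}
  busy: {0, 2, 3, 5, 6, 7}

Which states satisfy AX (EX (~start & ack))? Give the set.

Sat(~start) = {1, 2, 5, 6, 7}
Sat(~start & ack) = {2, 6, 7}
Sat(EX (~start & ack)) = {s : some successor in {2, 6, 7}} = {0, 3, 4, 5, 7}
Sat(AX (EX (~start & ack))) = {s : every successor in {0, 3, 4, 5, 7}} = {1, 2, 3, 4, 5}

{1, 2, 3, 4, 5}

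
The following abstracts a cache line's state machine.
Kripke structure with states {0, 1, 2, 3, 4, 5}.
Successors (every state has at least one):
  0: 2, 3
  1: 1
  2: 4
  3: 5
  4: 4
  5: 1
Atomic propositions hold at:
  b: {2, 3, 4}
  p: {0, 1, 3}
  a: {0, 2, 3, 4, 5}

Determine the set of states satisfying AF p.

{0, 1, 3, 5}

AF p: least fixpoint, start Z0 = {0, 1, 3}, add states with every successor in Z. Z1 = {0, 1, 3, 5}; fixed.
Sat(AF p) = {0, 1, 3, 5}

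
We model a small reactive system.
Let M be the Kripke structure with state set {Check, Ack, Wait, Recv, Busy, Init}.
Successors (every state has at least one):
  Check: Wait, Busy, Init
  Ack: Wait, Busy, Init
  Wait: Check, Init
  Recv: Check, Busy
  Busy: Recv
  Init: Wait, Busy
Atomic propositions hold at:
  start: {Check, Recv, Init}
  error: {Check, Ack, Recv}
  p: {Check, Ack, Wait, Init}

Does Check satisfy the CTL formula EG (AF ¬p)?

No

Sat(¬p) = {Recv, Busy}
AF ¬p: least fixpoint, start Z0 = {Recv, Busy}, add states with every successor in Z. Already a fixed point.
Sat(AF ¬p) = {Recv, Busy}
EG (AF ¬p): greatest fixpoint, start Z0 = {Recv, Busy}, keep only states in Sat with some successor in Z. Already a fixed point.
Sat(EG (AF ¬p)) = {Recv, Busy}
Check ∉ Sat(EG (AF ¬p)) = {Recv, Busy}, so the formula does not hold at Check.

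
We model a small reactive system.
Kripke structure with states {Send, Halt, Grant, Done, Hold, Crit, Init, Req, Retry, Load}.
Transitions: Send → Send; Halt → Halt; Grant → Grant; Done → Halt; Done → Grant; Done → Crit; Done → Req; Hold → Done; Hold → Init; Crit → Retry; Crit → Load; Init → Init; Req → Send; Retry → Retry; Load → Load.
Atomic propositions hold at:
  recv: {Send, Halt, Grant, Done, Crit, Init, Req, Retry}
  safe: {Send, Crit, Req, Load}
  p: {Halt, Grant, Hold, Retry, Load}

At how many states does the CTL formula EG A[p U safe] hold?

4

A[p U safe]: least fixpoint, start Z0 = Sat(safe) = {Send, Crit, Req, Load}, add states in Sat(p) with every successor in Z. Already a fixed point.
Sat(A[p U safe]) = {Send, Crit, Req, Load}
EG A[p U safe]: greatest fixpoint, start Z0 = {Send, Crit, Req, Load}, keep only states in Sat with some successor in Z. Already a fixed point.
Sat(EG A[p U safe]) = {Send, Crit, Req, Load}
|Sat(EG A[p U safe])| = |{Send, Crit, Req, Load}| = 4.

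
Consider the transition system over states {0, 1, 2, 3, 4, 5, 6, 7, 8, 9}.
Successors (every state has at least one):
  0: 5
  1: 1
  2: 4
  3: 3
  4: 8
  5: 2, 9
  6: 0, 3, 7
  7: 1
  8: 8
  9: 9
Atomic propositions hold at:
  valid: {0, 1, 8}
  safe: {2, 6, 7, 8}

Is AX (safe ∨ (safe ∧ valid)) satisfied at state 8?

Yes

Sat(safe ∧ valid) = {8}
Sat(safe ∨ (safe ∧ valid)) = {2, 6, 7, 8}
Sat(AX (safe ∨ (safe ∧ valid))) = {s : every successor in {2, 6, 7, 8}} = {4, 8}
8 ∈ Sat(AX (safe ∨ (safe ∧ valid))) = {4, 8}, so the formula holds at 8.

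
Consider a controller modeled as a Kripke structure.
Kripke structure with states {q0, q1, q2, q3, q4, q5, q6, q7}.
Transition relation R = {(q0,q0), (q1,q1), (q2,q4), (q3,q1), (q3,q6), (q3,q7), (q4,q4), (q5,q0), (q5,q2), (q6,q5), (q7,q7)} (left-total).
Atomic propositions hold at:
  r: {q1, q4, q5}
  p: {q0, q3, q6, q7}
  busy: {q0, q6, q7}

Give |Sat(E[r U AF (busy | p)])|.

Sat(busy | p) = {q0, q3, q6, q7}
AF (busy | p): least fixpoint, start Z0 = {q0, q3, q6, q7}, add states with every successor in Z. Already a fixed point.
Sat(AF (busy | p)) = {q0, q3, q6, q7}
E[r U AF (busy | p)]: least fixpoint, start Z0 = Sat(AF (busy | p)) = {q0, q3, q6, q7}, add states in Sat(r) with some successor in Z. Z1 = {q0, q3, q5, q6, q7}; fixed.
Sat(E[r U AF (busy | p)]) = {q0, q3, q5, q6, q7}
|Sat(E[r U AF (busy | p)])| = |{q0, q3, q5, q6, q7}| = 5.

5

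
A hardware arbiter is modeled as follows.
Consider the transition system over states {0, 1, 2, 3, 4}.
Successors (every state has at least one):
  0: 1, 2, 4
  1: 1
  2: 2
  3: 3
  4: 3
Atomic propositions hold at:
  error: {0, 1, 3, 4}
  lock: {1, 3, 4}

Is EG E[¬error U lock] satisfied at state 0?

No

Sat(¬error) = {2}
E[¬error U lock]: least fixpoint, start Z0 = Sat(lock) = {1, 3, 4}, add states in Sat(¬error) with some successor in Z. Already a fixed point.
Sat(E[¬error U lock]) = {1, 3, 4}
EG E[¬error U lock]: greatest fixpoint, start Z0 = {1, 3, 4}, keep only states in Sat with some successor in Z. Already a fixed point.
Sat(EG E[¬error U lock]) = {1, 3, 4}
0 ∉ Sat(EG E[¬error U lock]) = {1, 3, 4}, so the formula does not hold at 0.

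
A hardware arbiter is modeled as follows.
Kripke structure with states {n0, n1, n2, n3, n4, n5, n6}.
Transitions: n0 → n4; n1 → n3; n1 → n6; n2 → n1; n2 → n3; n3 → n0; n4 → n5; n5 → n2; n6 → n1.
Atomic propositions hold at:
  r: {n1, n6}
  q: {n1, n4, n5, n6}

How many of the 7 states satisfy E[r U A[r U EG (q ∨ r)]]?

Sat(q ∨ r) = {n1, n4, n5, n6}
EG (q ∨ r): greatest fixpoint, start Z0 = {n1, n4, n5, n6}, keep only states in Sat with some successor in Z. Z1 = {n1, n4, n6}; Z2 = {n1, n6}; fixed.
Sat(EG (q ∨ r)) = {n1, n6}
A[r U EG (q ∨ r)]: least fixpoint, start Z0 = Sat(EG (q ∨ r)) = {n1, n6}, add states in Sat(r) with every successor in Z. Already a fixed point.
Sat(A[r U EG (q ∨ r)]) = {n1, n6}
E[r U A[r U EG (q ∨ r)]]: least fixpoint, start Z0 = Sat(A[r U EG (q ∨ r)]) = {n1, n6}, add states in Sat(r) with some successor in Z. Already a fixed point.
Sat(E[r U A[r U EG (q ∨ r)]]) = {n1, n6}
|Sat(E[r U A[r U EG (q ∨ r)]])| = |{n1, n6}| = 2.

2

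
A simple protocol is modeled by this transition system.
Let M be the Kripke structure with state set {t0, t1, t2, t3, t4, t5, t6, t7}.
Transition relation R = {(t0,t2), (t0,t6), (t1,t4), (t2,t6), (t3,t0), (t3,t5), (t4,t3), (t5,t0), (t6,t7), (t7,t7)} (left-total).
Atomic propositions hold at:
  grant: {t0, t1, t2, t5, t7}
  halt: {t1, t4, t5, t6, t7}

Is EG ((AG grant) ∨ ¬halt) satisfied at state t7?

AG grant: greatest fixpoint, start Z0 = {t0, t1, t2, t5, t7}, keep only states in Sat with every successor in Z. Z1 = {t5, t7}; Z2 = {t7}; fixed.
Sat(AG grant) = {t7}
Sat(¬halt) = {t0, t2, t3}
Sat((AG grant) ∨ ¬halt) = {t0, t2, t3, t7}
EG ((AG grant) ∨ ¬halt): greatest fixpoint, start Z0 = {t0, t2, t3, t7}, keep only states in Sat with some successor in Z. Z1 = {t0, t3, t7}; Z2 = {t3, t7}; Z3 = {t7}; fixed.
Sat(EG ((AG grant) ∨ ¬halt)) = {t7}
t7 ∈ Sat(EG ((AG grant) ∨ ¬halt)) = {t7}, so the formula holds at t7.

Yes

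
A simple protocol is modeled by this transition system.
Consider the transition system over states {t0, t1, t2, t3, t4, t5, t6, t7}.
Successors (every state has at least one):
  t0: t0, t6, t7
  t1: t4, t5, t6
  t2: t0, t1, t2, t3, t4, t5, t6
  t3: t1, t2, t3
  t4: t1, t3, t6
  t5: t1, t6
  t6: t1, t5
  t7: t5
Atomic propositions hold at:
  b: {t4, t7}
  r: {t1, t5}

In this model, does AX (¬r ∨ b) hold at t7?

Sat(¬r) = {t0, t2, t3, t4, t6, t7}
Sat(¬r ∨ b) = {t0, t2, t3, t4, t6, t7}
Sat(AX (¬r ∨ b)) = {s : every successor in {t0, t2, t3, t4, t6, t7}} = {t0}
t7 ∉ Sat(AX (¬r ∨ b)) = {t0}, so the formula does not hold at t7.

No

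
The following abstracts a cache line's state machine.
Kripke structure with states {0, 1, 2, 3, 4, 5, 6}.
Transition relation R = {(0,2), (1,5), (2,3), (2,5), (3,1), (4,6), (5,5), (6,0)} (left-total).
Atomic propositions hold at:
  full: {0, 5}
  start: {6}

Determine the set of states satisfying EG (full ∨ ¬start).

{0, 1, 2, 3, 5}

Sat(¬start) = {0, 1, 2, 3, 4, 5}
Sat(full ∨ ¬start) = {0, 1, 2, 3, 4, 5}
EG (full ∨ ¬start): greatest fixpoint, start Z0 = {0, 1, 2, 3, 4, 5}, keep only states in Sat with some successor in Z. Z1 = {0, 1, 2, 3, 5}; fixed.
Sat(EG (full ∨ ¬start)) = {0, 1, 2, 3, 5}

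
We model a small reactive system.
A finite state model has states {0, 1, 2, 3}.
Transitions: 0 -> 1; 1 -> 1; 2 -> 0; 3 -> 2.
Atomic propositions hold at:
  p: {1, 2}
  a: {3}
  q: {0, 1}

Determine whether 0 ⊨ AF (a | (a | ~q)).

Sat(~q) = {2, 3}
Sat(a | ~q) = {2, 3}
Sat(a | (a | ~q)) = {2, 3}
AF (a | (a | ~q)): least fixpoint, start Z0 = {2, 3}, add states with every successor in Z. Already a fixed point.
Sat(AF (a | (a | ~q))) = {2, 3}
0 ∉ Sat(AF (a | (a | ~q))) = {2, 3}, so the formula does not hold at 0.

No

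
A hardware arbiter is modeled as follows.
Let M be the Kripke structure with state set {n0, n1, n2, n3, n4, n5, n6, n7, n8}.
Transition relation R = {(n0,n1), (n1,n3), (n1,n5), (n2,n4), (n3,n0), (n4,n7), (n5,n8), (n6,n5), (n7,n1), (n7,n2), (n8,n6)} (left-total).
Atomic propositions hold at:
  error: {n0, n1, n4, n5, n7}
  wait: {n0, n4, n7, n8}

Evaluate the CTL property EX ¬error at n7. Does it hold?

Yes

Sat(¬error) = {n2, n3, n6, n8}
Sat(EX ¬error) = {s : some successor in {n2, n3, n6, n8}} = {n1, n5, n7, n8}
n7 ∈ Sat(EX ¬error) = {n1, n5, n7, n8}, so the formula holds at n7.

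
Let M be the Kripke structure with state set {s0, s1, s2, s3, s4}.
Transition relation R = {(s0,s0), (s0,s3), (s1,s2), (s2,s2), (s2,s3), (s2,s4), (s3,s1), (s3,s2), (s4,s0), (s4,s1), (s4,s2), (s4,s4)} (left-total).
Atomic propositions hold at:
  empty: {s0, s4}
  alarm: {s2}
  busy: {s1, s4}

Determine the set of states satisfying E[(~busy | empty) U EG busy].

{s0, s2, s3, s4}

Sat(~busy) = {s0, s2, s3}
Sat(~busy | empty) = {s0, s2, s3, s4}
EG busy: greatest fixpoint, start Z0 = {s1, s4}, keep only states in Sat with some successor in Z. Z1 = {s4}; fixed.
Sat(EG busy) = {s4}
E[(~busy | empty) U EG busy]: least fixpoint, start Z0 = Sat(EG busy) = {s4}, add states in Sat(~busy | empty) with some successor in Z. Z1 = {s2, s4}; Z2 = {s2, s3, s4}; Z3 = {s0, s2, s3, s4}; fixed.
Sat(E[(~busy | empty) U EG busy]) = {s0, s2, s3, s4}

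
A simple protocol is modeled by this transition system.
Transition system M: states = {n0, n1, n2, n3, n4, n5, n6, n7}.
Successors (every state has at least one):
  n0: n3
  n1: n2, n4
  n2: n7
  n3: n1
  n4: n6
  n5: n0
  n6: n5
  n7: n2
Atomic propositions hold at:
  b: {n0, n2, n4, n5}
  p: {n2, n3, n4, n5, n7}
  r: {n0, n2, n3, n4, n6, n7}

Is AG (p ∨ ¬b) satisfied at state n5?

No

Sat(¬b) = {n1, n3, n6, n7}
Sat(p ∨ ¬b) = {n1, n2, n3, n4, n5, n6, n7}
AG (p ∨ ¬b): greatest fixpoint, start Z0 = {n1, n2, n3, n4, n5, n6, n7}, keep only states in Sat with every successor in Z. Z1 = {n1, n2, n3, n4, n6, n7}; Z2 = {n1, n2, n3, n4, n7}; Z3 = {n1, n2, n3, n7}; Z4 = {n2, n3, n7}; Z5 = {n2, n7}; fixed.
Sat(AG (p ∨ ¬b)) = {n2, n7}
n5 ∉ Sat(AG (p ∨ ¬b)) = {n2, n7}, so the formula does not hold at n5.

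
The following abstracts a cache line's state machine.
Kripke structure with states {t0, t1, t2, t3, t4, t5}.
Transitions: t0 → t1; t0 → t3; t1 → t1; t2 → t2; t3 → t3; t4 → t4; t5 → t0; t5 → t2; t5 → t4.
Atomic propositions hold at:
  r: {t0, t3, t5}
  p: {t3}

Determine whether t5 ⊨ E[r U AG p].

Yes

AG p: greatest fixpoint, start Z0 = {t3}, keep only states in Sat with every successor in Z. Already a fixed point.
Sat(AG p) = {t3}
E[r U AG p]: least fixpoint, start Z0 = Sat(AG p) = {t3}, add states in Sat(r) with some successor in Z. Z1 = {t0, t3}; Z2 = {t0, t3, t5}; fixed.
Sat(E[r U AG p]) = {t0, t3, t5}
t5 ∈ Sat(E[r U AG p]) = {t0, t3, t5}, so the formula holds at t5.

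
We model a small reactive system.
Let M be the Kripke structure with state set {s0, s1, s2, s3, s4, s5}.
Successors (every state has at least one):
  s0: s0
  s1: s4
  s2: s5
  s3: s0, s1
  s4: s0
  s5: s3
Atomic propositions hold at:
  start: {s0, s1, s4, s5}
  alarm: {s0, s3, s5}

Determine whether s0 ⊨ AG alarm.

AG alarm: greatest fixpoint, start Z0 = {s0, s3, s5}, keep only states in Sat with every successor in Z. Z1 = {s0, s5}; Z2 = {s0}; fixed.
Sat(AG alarm) = {s0}
s0 ∈ Sat(AG alarm) = {s0}, so the formula holds at s0.

Yes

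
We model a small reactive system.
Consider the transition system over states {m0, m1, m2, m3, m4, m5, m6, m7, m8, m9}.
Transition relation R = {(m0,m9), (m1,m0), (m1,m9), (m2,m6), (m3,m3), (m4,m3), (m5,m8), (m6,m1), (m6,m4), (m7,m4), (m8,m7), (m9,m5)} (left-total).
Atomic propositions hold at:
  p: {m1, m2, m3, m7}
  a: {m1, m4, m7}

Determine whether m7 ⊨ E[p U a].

Yes

E[p U a]: least fixpoint, start Z0 = Sat(a) = {m1, m4, m7}, add states in Sat(p) with some successor in Z. Already a fixed point.
Sat(E[p U a]) = {m1, m4, m7}
m7 ∈ Sat(E[p U a]) = {m1, m4, m7}, so the formula holds at m7.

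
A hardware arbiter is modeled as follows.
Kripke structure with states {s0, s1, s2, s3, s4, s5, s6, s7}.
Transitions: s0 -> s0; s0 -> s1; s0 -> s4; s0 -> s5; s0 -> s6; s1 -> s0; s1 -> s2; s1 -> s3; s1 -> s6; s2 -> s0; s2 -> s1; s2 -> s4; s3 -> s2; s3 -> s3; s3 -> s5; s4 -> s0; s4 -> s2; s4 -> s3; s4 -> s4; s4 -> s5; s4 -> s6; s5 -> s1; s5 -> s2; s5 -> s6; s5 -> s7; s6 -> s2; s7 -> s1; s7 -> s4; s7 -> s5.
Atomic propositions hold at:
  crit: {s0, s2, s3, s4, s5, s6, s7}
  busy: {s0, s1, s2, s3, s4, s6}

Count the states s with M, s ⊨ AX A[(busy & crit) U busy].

Sat(busy & crit) = {s0, s2, s3, s4, s6}
A[(busy & crit) U busy]: least fixpoint, start Z0 = Sat(busy) = {s0, s1, s2, s3, s4, s6}, add states in Sat(busy & crit) with every successor in Z. Already a fixed point.
Sat(A[(busy & crit) U busy]) = {s0, s1, s2, s3, s4, s6}
Sat(AX A[(busy & crit) U busy]) = {s : every successor in {s0, s1, s2, s3, s4, s6}} = {s1, s2, s6}
|Sat(AX A[(busy & crit) U busy])| = |{s1, s2, s6}| = 3.

3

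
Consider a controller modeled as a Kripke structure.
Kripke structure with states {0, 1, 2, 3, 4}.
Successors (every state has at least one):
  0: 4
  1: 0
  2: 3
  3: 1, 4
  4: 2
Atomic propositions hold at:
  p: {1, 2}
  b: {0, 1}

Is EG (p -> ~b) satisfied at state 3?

Yes

Sat(~b) = {2, 3, 4}
Sat(p -> ~b) = {0, 2, 3, 4}
EG (p -> ~b): greatest fixpoint, start Z0 = {0, 2, 3, 4}, keep only states in Sat with some successor in Z. Already a fixed point.
Sat(EG (p -> ~b)) = {0, 2, 3, 4}
3 ∈ Sat(EG (p -> ~b)) = {0, 2, 3, 4}, so the formula holds at 3.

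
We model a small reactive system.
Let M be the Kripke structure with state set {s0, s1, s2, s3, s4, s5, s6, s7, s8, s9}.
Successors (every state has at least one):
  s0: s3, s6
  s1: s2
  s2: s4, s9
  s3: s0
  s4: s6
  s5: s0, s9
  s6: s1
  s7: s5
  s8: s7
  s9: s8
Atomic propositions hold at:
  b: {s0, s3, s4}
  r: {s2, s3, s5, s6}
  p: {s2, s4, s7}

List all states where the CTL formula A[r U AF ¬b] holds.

Sat(¬b) = {s1, s2, s5, s6, s7, s8, s9}
AF ¬b: least fixpoint, start Z0 = {s1, s2, s5, s6, s7, s8, s9}, add states with every successor in Z. Z1 = {s1, s2, s4, s5, s6, s7, s8, s9}; fixed.
Sat(AF ¬b) = {s1, s2, s4, s5, s6, s7, s8, s9}
A[r U AF ¬b]: least fixpoint, start Z0 = Sat(AF ¬b) = {s1, s2, s4, s5, s6, s7, s8, s9}, add states in Sat(r) with every successor in Z. Already a fixed point.
Sat(A[r U AF ¬b]) = {s1, s2, s4, s5, s6, s7, s8, s9}

{s1, s2, s4, s5, s6, s7, s8, s9}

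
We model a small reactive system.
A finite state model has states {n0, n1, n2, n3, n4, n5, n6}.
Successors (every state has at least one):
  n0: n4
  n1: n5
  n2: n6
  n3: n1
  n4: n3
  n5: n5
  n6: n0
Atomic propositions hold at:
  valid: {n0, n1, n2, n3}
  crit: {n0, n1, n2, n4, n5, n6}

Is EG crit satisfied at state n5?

EG crit: greatest fixpoint, start Z0 = {n0, n1, n2, n4, n5, n6}, keep only states in Sat with some successor in Z. Z1 = {n0, n1, n2, n5, n6}; Z2 = {n1, n2, n5, n6}; Z3 = {n1, n2, n5}; Z4 = {n1, n5}; fixed.
Sat(EG crit) = {n1, n5}
n5 ∈ Sat(EG crit) = {n1, n5}, so the formula holds at n5.

Yes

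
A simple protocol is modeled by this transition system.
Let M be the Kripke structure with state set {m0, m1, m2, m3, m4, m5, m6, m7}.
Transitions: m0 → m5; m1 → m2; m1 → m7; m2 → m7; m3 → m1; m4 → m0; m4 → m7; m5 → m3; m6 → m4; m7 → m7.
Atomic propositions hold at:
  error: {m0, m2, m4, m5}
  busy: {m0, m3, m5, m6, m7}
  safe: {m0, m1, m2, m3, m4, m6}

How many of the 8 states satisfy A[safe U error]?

A[safe U error]: least fixpoint, start Z0 = Sat(error) = {m0, m2, m4, m5}, add states in Sat(safe) with every successor in Z. Z1 = {m0, m2, m4, m5, m6}; fixed.
Sat(A[safe U error]) = {m0, m2, m4, m5, m6}
|Sat(A[safe U error])| = |{m0, m2, m4, m5, m6}| = 5.

5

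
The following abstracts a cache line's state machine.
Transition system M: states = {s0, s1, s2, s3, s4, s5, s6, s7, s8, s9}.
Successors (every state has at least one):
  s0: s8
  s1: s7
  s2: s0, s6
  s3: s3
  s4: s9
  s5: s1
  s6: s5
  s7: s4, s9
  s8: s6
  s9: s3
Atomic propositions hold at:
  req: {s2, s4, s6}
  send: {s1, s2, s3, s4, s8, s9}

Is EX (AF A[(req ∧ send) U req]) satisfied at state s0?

Yes

Sat(req ∧ send) = {s2, s4}
A[(req ∧ send) U req]: least fixpoint, start Z0 = Sat(req) = {s2, s4, s6}, add states in Sat(req ∧ send) with every successor in Z. Already a fixed point.
Sat(A[(req ∧ send) U req]) = {s2, s4, s6}
AF A[(req ∧ send) U req]: least fixpoint, start Z0 = {s2, s4, s6}, add states with every successor in Z. Z1 = {s2, s4, s6, s8}; Z2 = {s0, s2, s4, s6, s8}; fixed.
Sat(AF A[(req ∧ send) U req]) = {s0, s2, s4, s6, s8}
Sat(EX (AF A[(req ∧ send) U req])) = {s : some successor in {s0, s2, s4, s6, s8}} = {s0, s2, s7, s8}
s0 ∈ Sat(EX (AF A[(req ∧ send) U req])) = {s0, s2, s7, s8}, so the formula holds at s0.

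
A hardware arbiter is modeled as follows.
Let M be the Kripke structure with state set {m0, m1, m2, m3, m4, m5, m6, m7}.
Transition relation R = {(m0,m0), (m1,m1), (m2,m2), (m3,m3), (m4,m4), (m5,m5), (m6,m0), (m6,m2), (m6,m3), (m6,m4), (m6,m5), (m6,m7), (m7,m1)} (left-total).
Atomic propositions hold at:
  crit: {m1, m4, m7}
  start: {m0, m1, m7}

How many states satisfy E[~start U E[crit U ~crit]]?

Sat(~start) = {m2, m3, m4, m5, m6}
Sat(~crit) = {m0, m2, m3, m5, m6}
E[crit U ~crit]: least fixpoint, start Z0 = Sat(~crit) = {m0, m2, m3, m5, m6}, add states in Sat(crit) with some successor in Z. Already a fixed point.
Sat(E[crit U ~crit]) = {m0, m2, m3, m5, m6}
E[~start U E[crit U ~crit]]: least fixpoint, start Z0 = Sat(E[crit U ~crit]) = {m0, m2, m3, m5, m6}, add states in Sat(~start) with some successor in Z. Already a fixed point.
Sat(E[~start U E[crit U ~crit]]) = {m0, m2, m3, m5, m6}
|Sat(E[~start U E[crit U ~crit]])| = |{m0, m2, m3, m5, m6}| = 5.

5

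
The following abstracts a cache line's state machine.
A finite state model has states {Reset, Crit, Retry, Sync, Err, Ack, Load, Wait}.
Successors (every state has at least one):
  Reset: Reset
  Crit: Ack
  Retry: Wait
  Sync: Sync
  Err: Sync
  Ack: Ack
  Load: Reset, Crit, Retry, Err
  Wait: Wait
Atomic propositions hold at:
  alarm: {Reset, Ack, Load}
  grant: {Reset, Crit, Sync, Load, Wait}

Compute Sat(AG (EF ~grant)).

Sat(~grant) = {Retry, Err, Ack}
EF ~grant: least fixpoint, start Z0 = {Retry, Err, Ack}, add states with some successor in Z. Z1 = {Crit, Retry, Err, Ack, Load}; fixed.
Sat(EF ~grant) = {Crit, Retry, Err, Ack, Load}
AG (EF ~grant): greatest fixpoint, start Z0 = {Crit, Retry, Err, Ack, Load}, keep only states in Sat with every successor in Z. Z1 = {Crit, Ack}; fixed.
Sat(AG (EF ~grant)) = {Crit, Ack}

{Crit, Ack}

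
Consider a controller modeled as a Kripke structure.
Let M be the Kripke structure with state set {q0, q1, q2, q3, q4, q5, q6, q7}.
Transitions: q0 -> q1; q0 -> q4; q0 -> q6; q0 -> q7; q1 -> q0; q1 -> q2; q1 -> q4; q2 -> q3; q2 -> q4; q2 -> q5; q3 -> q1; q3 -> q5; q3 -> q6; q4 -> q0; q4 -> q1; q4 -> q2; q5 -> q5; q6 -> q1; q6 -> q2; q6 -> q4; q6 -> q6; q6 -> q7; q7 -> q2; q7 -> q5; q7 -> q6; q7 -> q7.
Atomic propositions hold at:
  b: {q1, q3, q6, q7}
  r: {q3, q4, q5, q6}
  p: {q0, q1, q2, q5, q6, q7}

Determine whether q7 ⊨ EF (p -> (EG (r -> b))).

Yes

Sat(r -> b) = {q0, q1, q2, q3, q6, q7}
EG (r -> b): greatest fixpoint, start Z0 = {q0, q1, q2, q3, q6, q7}, keep only states in Sat with some successor in Z. Already a fixed point.
Sat(EG (r -> b)) = {q0, q1, q2, q3, q6, q7}
Sat(p -> (EG (r -> b))) = {q0, q1, q2, q3, q4, q6, q7}
EF (p -> (EG (r -> b))): least fixpoint, start Z0 = {q0, q1, q2, q3, q4, q6, q7}, add states with some successor in Z. Already a fixed point.
Sat(EF (p -> (EG (r -> b)))) = {q0, q1, q2, q3, q4, q6, q7}
q7 ∈ Sat(EF (p -> (EG (r -> b)))) = {q0, q1, q2, q3, q4, q6, q7}, so the formula holds at q7.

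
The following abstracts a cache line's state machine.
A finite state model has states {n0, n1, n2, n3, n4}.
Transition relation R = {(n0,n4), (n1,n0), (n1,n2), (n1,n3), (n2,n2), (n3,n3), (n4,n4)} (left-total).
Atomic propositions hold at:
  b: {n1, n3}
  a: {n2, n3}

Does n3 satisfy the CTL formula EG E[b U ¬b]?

Sat(¬b) = {n0, n2, n4}
E[b U ¬b]: least fixpoint, start Z0 = Sat(¬b) = {n0, n2, n4}, add states in Sat(b) with some successor in Z. Z1 = {n0, n1, n2, n4}; fixed.
Sat(E[b U ¬b]) = {n0, n1, n2, n4}
EG E[b U ¬b]: greatest fixpoint, start Z0 = {n0, n1, n2, n4}, keep only states in Sat with some successor in Z. Already a fixed point.
Sat(EG E[b U ¬b]) = {n0, n1, n2, n4}
n3 ∉ Sat(EG E[b U ¬b]) = {n0, n1, n2, n4}, so the formula does not hold at n3.

No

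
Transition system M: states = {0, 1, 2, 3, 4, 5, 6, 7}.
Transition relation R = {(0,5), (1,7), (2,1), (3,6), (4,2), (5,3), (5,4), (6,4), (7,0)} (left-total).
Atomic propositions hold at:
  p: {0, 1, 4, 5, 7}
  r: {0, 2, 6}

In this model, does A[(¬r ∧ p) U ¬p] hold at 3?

Sat(¬r) = {1, 3, 4, 5, 7}
Sat(¬r ∧ p) = {1, 4, 5, 7}
Sat(¬p) = {2, 3, 6}
A[(¬r ∧ p) U ¬p]: least fixpoint, start Z0 = Sat(¬p) = {2, 3, 6}, add states in Sat(¬r ∧ p) with every successor in Z. Z1 = {2, 3, 4, 6}; Z2 = {2, 3, 4, 5, 6}; fixed.
Sat(A[(¬r ∧ p) U ¬p]) = {2, 3, 4, 5, 6}
3 ∈ Sat(A[(¬r ∧ p) U ¬p]) = {2, 3, 4, 5, 6}, so the formula holds at 3.

Yes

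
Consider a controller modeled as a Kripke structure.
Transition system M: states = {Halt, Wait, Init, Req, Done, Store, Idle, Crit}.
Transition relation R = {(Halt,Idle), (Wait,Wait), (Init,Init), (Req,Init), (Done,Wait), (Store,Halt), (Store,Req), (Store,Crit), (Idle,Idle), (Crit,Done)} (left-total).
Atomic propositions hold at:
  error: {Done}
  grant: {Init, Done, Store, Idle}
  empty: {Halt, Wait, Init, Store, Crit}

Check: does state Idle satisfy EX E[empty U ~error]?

Sat(~error) = {Halt, Wait, Init, Req, Store, Idle, Crit}
E[empty U ~error]: least fixpoint, start Z0 = Sat(~error) = {Halt, Wait, Init, Req, Store, Idle, Crit}, add states in Sat(empty) with some successor in Z. Already a fixed point.
Sat(E[empty U ~error]) = {Halt, Wait, Init, Req, Store, Idle, Crit}
Sat(EX E[empty U ~error]) = {s : some successor in {Halt, Wait, Init, Req, Store, Idle, Crit}} = {Halt, Wait, Init, Req, Done, Store, Idle}
Idle ∈ Sat(EX E[empty U ~error]) = {Halt, Wait, Init, Req, Done, Store, Idle}, so the formula holds at Idle.

Yes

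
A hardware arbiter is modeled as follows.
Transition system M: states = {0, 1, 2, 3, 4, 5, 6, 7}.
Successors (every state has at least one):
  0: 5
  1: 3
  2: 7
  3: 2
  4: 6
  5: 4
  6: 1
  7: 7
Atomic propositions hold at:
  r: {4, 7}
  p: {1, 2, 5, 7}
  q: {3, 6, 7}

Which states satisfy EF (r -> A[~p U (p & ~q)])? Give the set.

Sat(~p) = {0, 3, 4, 6}
Sat(~q) = {0, 1, 2, 4, 5}
Sat(p & ~q) = {1, 2, 5}
A[~p U (p & ~q)]: least fixpoint, start Z0 = Sat((p & ~q)) = {1, 2, 5}, add states in Sat(~p) with every successor in Z. Z1 = {0, 1, 2, 3, 5, 6}; Z2 = {0, 1, 2, 3, 4, 5, 6}; fixed.
Sat(A[~p U (p & ~q)]) = {0, 1, 2, 3, 4, 5, 6}
Sat(r -> A[~p U (p & ~q)]) = {0, 1, 2, 3, 4, 5, 6}
EF (r -> A[~p U (p & ~q)]): least fixpoint, start Z0 = {0, 1, 2, 3, 4, 5, 6}, add states with some successor in Z. Already a fixed point.
Sat(EF (r -> A[~p U (p & ~q)])) = {0, 1, 2, 3, 4, 5, 6}

{0, 1, 2, 3, 4, 5, 6}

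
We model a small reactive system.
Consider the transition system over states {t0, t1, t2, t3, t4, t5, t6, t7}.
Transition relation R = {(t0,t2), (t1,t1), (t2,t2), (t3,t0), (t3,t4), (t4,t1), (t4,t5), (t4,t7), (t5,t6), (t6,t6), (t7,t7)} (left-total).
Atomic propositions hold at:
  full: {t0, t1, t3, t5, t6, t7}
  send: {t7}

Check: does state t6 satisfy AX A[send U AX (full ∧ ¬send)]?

Yes

Sat(¬send) = {t0, t1, t2, t3, t4, t5, t6}
Sat(full ∧ ¬send) = {t0, t1, t3, t5, t6}
Sat(AX (full ∧ ¬send)) = {s : every successor in {t0, t1, t3, t5, t6}} = {t1, t5, t6}
A[send U AX (full ∧ ¬send)]: least fixpoint, start Z0 = Sat(AX (full ∧ ¬send)) = {t1, t5, t6}, add states in Sat(send) with every successor in Z. Already a fixed point.
Sat(A[send U AX (full ∧ ¬send)]) = {t1, t5, t6}
Sat(AX A[send U AX (full ∧ ¬send)]) = {s : every successor in {t1, t5, t6}} = {t1, t5, t6}
t6 ∈ Sat(AX A[send U AX (full ∧ ¬send)]) = {t1, t5, t6}, so the formula holds at t6.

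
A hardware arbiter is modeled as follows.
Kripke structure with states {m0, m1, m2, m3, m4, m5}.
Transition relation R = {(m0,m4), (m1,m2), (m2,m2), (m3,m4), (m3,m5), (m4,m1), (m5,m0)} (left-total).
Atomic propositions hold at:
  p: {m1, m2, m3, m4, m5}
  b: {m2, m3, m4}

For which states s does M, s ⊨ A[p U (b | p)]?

Sat(b | p) = {m1, m2, m3, m4, m5}
A[p U (b | p)]: least fixpoint, start Z0 = Sat((b | p)) = {m1, m2, m3, m4, m5}, add states in Sat(p) with every successor in Z. Already a fixed point.
Sat(A[p U (b | p)]) = {m1, m2, m3, m4, m5}

{m1, m2, m3, m4, m5}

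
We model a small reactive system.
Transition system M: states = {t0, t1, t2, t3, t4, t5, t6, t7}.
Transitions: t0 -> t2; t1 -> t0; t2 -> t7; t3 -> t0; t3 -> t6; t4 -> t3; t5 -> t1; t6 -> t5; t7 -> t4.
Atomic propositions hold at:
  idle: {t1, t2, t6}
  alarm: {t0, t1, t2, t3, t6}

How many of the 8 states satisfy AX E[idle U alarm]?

5

E[idle U alarm]: least fixpoint, start Z0 = Sat(alarm) = {t0, t1, t2, t3, t6}, add states in Sat(idle) with some successor in Z. Already a fixed point.
Sat(E[idle U alarm]) = {t0, t1, t2, t3, t6}
Sat(AX E[idle U alarm]) = {s : every successor in {t0, t1, t2, t3, t6}} = {t0, t1, t3, t4, t5}
|Sat(AX E[idle U alarm])| = |{t0, t1, t3, t4, t5}| = 5.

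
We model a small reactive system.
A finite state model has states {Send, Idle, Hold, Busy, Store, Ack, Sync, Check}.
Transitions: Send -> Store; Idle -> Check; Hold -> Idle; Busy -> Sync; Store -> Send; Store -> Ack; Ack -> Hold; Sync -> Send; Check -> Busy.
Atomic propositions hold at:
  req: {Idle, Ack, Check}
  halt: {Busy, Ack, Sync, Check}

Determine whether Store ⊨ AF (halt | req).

No

Sat(halt | req) = {Idle, Busy, Ack, Sync, Check}
AF (halt | req): least fixpoint, start Z0 = {Idle, Busy, Ack, Sync, Check}, add states with every successor in Z. Z1 = {Idle, Hold, Busy, Ack, Sync, Check}; fixed.
Sat(AF (halt | req)) = {Idle, Hold, Busy, Ack, Sync, Check}
Store ∉ Sat(AF (halt | req)) = {Idle, Hold, Busy, Ack, Sync, Check}, so the formula does not hold at Store.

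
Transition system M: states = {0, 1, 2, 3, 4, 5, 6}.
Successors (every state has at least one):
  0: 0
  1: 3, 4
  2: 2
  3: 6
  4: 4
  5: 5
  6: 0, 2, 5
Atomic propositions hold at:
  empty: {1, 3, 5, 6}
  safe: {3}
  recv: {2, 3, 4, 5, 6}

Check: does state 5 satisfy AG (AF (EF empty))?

EF empty: least fixpoint, start Z0 = {1, 3, 5, 6}, add states with some successor in Z. Already a fixed point.
Sat(EF empty) = {1, 3, 5, 6}
AF (EF empty): least fixpoint, start Z0 = {1, 3, 5, 6}, add states with every successor in Z. Already a fixed point.
Sat(AF (EF empty)) = {1, 3, 5, 6}
AG (AF (EF empty)): greatest fixpoint, start Z0 = {1, 3, 5, 6}, keep only states in Sat with every successor in Z. Z1 = {3, 5}; Z2 = {5}; fixed.
Sat(AG (AF (EF empty))) = {5}
5 ∈ Sat(AG (AF (EF empty))) = {5}, so the formula holds at 5.

Yes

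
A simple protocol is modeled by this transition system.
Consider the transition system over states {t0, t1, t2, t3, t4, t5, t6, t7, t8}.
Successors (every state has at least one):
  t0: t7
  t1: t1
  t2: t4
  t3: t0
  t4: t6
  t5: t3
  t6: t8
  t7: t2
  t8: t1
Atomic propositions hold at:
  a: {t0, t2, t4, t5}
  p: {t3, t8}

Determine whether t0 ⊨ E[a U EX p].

Sat(EX p) = {s : some successor in {t3, t8}} = {t5, t6}
E[a U EX p]: least fixpoint, start Z0 = Sat(EX p) = {t5, t6}, add states in Sat(a) with some successor in Z. Z1 = {t4, t5, t6}; Z2 = {t2, t4, t5, t6}; fixed.
Sat(E[a U EX p]) = {t2, t4, t5, t6}
t0 ∉ Sat(E[a U EX p]) = {t2, t4, t5, t6}, so the formula does not hold at t0.

No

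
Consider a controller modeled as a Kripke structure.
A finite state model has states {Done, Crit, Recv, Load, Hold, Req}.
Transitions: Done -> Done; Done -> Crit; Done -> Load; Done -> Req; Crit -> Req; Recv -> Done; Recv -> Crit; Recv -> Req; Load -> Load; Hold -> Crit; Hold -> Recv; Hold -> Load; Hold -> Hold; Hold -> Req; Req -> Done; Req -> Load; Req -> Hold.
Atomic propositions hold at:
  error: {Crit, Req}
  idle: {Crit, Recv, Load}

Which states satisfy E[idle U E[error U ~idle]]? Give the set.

{Done, Crit, Recv, Hold, Req}

Sat(~idle) = {Done, Hold, Req}
E[error U ~idle]: least fixpoint, start Z0 = Sat(~idle) = {Done, Hold, Req}, add states in Sat(error) with some successor in Z. Z1 = {Done, Crit, Hold, Req}; fixed.
Sat(E[error U ~idle]) = {Done, Crit, Hold, Req}
E[idle U E[error U ~idle]]: least fixpoint, start Z0 = Sat(E[error U ~idle]) = {Done, Crit, Hold, Req}, add states in Sat(idle) with some successor in Z. Z1 = {Done, Crit, Recv, Hold, Req}; fixed.
Sat(E[idle U E[error U ~idle]]) = {Done, Crit, Recv, Hold, Req}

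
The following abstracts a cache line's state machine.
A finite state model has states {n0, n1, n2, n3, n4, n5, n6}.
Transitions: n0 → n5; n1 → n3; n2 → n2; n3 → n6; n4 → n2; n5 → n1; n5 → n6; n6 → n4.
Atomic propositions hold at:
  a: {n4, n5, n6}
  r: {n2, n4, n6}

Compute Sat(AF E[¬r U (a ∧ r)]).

{n0, n1, n3, n4, n5, n6}

Sat(¬r) = {n0, n1, n3, n5}
Sat(a ∧ r) = {n4, n6}
E[¬r U (a ∧ r)]: least fixpoint, start Z0 = Sat((a ∧ r)) = {n4, n6}, add states in Sat(¬r) with some successor in Z. Z1 = {n3, n4, n5, n6}; Z2 = {n0, n1, n3, n4, n5, n6}; fixed.
Sat(E[¬r U (a ∧ r)]) = {n0, n1, n3, n4, n5, n6}
AF E[¬r U (a ∧ r)]: least fixpoint, start Z0 = {n0, n1, n3, n4, n5, n6}, add states with every successor in Z. Already a fixed point.
Sat(AF E[¬r U (a ∧ r)]) = {n0, n1, n3, n4, n5, n6}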